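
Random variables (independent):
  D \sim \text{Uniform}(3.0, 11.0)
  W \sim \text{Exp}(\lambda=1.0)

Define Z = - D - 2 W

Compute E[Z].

E[Z] = -1*E[D] - 2*E[W]
E[D] = 7
E[W] = 1
E[Z] = -1*7 - 2*1 = -9

-9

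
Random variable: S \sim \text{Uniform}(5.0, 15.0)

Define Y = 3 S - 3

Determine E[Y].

For Y = 3S - 3:
E[Y] = 3 * E[S] - 3
E[S] = (5 + 15)/2 = 10
E[Y] = 3 * 10 - 3 = 27

27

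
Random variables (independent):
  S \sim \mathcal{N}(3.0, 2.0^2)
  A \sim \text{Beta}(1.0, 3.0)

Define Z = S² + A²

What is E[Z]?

E[Z] = E[S²] + E[A²]
E[S²] = Var(S) + E[S]² = 4 + 9 = 13
E[A²] = Var(A) + E[A]² = 0.0375 + 0.0625 = 0.1
E[Z] = 13 + 0.1 = 13.1

13.1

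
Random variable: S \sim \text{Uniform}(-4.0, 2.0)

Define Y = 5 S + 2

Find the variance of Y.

For Y = aS + b: Var(Y) = a² * Var(S)
Var(S) = (2 + 4)^2/12 = 3
Var(Y) = 5² * 3 = 25 * 3 = 75

75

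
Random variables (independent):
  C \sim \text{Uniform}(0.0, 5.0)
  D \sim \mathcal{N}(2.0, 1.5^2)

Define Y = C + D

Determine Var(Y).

For independent RVs: Var(aX + bY) = a²Var(X) + b²Var(Y)
Var(C) = 2.0833333
Var(D) = 2.25
Var(Y) = 1²*2.0833333 + 1²*2.25
= 1*2.0833333 + 1*2.25 = 4.3333333

4.3333333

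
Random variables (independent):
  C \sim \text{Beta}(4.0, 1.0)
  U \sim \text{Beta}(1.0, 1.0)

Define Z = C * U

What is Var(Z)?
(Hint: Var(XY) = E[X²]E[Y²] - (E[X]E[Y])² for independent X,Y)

Var(XY) = E[X²]E[Y²] - (E[X]E[Y])²
E[C] = 0.8, Var(C) = 0.026666667
E[U] = 0.5, Var(U) = 0.083333333
E[C²] = 0.026666667 + 0.8² = 0.66666667
E[U²] = 0.083333333 + 0.5² = 0.33333333
Var(Z) = 0.66666667*0.33333333 - (0.8*0.5)²
= 0.22222222 - 0.16 = 0.062222222

0.062222222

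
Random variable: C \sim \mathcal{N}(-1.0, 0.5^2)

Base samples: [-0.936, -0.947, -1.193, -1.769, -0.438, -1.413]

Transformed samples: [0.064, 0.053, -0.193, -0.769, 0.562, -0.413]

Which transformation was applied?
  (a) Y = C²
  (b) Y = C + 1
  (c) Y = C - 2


Checking option (b) Y = C + 1:
  C = -0.936 -> Y = 0.064 ✓
  C = -0.947 -> Y = 0.053 ✓
  C = -1.193 -> Y = -0.193 ✓
All samples match this transformation.

(b) C + 1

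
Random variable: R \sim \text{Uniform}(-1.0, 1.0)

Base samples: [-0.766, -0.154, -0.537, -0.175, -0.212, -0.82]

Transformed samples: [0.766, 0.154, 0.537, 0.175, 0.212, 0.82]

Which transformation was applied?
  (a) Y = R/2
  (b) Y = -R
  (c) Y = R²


Checking option (b) Y = -R:
  R = -0.766 -> Y = 0.766 ✓
  R = -0.154 -> Y = 0.154 ✓
  R = -0.537 -> Y = 0.537 ✓
All samples match this transformation.

(b) -R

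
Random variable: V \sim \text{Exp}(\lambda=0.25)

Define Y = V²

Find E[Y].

Using E[X²] = Var(X) + (E[X])²:
E[V] = 4
Var(V) = 1/0.25^2 = 16
E[V²] = 16 + 4² = 16 + 16 = 32

32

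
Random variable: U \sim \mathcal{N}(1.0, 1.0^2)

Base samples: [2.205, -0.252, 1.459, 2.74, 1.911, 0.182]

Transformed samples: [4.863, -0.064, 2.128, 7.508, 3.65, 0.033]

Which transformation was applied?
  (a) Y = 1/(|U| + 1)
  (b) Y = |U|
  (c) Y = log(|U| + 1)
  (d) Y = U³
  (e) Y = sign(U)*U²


Checking option (e) Y = sign(U)*U²:
  U = 2.205 -> Y = 4.863 ✓
  U = -0.252 -> Y = -0.064 ✓
  U = 1.459 -> Y = 2.128 ✓
All samples match this transformation.

(e) sign(U)*U²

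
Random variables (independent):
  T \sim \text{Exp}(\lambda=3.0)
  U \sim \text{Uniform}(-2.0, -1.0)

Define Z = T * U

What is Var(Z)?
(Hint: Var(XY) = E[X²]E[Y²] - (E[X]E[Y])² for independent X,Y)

Var(XY) = E[X²]E[Y²] - (E[X]E[Y])²
E[T] = 0.33333333, Var(T) = 0.11111111
E[U] = -1.5, Var(U) = 0.083333333
E[T²] = 0.11111111 + 0.33333333² = 0.22222222
E[U²] = 0.083333333 + (-1.5)² = 2.3333333
Var(Z) = 0.22222222*2.3333333 - (0.33333333*(-1.5))²
= 0.51851852 - 0.25 = 0.26851852

0.26851852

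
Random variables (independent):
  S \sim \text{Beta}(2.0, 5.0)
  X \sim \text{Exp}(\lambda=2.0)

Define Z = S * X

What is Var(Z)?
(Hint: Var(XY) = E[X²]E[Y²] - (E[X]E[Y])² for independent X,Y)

Var(XY) = E[X²]E[Y²] - (E[X]E[Y])²
E[S] = 0.28571429, Var(S) = 0.025510204
E[X] = 0.5, Var(X) = 0.25
E[S²] = 0.025510204 + 0.28571429² = 0.10714286
E[X²] = 0.25 + 0.5² = 0.5
Var(Z) = 0.10714286*0.5 - (0.28571429*0.5)²
= 0.053571429 - 0.020408163 = 0.033163265

0.033163265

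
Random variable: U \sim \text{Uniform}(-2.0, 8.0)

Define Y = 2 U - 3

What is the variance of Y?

For Y = aU + b: Var(Y) = a² * Var(U)
Var(U) = (8 + 2)^2/12 = 8.3333333
Var(Y) = 2² * 8.3333333 = 4 * 8.3333333 = 33.333333

33.333333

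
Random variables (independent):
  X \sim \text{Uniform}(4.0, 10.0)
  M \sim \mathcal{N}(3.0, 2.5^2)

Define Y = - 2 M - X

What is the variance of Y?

For independent RVs: Var(aX + bY) = a²Var(X) + b²Var(Y)
Var(X) = 3
Var(M) = 6.25
Var(Y) = (-1)²*3 + (-2)²*6.25
= 1*3 + 4*6.25 = 28

28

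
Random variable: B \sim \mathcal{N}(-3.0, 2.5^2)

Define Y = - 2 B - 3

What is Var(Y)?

For Y = aB + b: Var(Y) = a² * Var(B)
Var(B) = 2.5^2 = 6.25
Var(Y) = (-2)² * 6.25 = 4 * 6.25 = 25

25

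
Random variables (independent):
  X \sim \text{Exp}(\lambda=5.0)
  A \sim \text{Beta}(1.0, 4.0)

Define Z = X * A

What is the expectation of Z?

For independent RVs: E[XY] = E[X]*E[Y]
E[X] = 0.2
E[A] = 0.2
E[Z] = 0.2 * 0.2 = 0.04

0.04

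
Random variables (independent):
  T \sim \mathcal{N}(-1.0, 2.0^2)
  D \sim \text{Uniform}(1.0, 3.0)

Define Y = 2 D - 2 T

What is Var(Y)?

For independent RVs: Var(aX + bY) = a²Var(X) + b²Var(Y)
Var(T) = 4
Var(D) = 0.33333333
Var(Y) = (-2)²*4 + 2²*0.33333333
= 4*4 + 4*0.33333333 = 17.333333

17.333333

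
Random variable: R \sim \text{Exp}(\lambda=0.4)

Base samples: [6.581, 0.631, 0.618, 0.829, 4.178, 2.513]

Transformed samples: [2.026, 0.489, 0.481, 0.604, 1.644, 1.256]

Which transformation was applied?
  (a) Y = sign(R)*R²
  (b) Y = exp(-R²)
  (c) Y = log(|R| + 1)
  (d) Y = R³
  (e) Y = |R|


Checking option (c) Y = log(|R| + 1):
  R = 6.581 -> Y = 2.026 ✓
  R = 0.631 -> Y = 0.489 ✓
  R = 0.618 -> Y = 0.481 ✓
All samples match this transformation.

(c) log(|R| + 1)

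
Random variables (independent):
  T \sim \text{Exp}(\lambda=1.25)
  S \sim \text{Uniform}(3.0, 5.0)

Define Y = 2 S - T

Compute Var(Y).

For independent RVs: Var(aX + bY) = a²Var(X) + b²Var(Y)
Var(T) = 0.64
Var(S) = 0.33333333
Var(Y) = (-1)²*0.64 + 2²*0.33333333
= 1*0.64 + 4*0.33333333 = 1.9733333

1.9733333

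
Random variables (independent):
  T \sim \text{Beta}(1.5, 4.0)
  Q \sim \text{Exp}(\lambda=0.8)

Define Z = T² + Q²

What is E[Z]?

E[Z] = E[T²] + E[Q²]
E[T²] = Var(T) + E[T]² = 0.03051494 + 0.074380165 = 0.1048951
E[Q²] = Var(Q) + E[Q]² = 1.5625 + 1.5625 = 3.125
E[Z] = 0.1048951 + 3.125 = 3.2298951

3.2298951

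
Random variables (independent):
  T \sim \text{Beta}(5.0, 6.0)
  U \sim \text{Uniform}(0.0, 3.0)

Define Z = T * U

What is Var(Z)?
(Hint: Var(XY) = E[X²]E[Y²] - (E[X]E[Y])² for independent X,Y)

Var(XY) = E[X²]E[Y²] - (E[X]E[Y])²
E[T] = 0.45454545, Var(T) = 0.020661157
E[U] = 1.5, Var(U) = 0.75
E[T²] = 0.020661157 + 0.45454545² = 0.22727273
E[U²] = 0.75 + 1.5² = 3
Var(Z) = 0.22727273*3 - (0.45454545*1.5)²
= 0.68181818 - 0.46487603 = 0.21694215

0.21694215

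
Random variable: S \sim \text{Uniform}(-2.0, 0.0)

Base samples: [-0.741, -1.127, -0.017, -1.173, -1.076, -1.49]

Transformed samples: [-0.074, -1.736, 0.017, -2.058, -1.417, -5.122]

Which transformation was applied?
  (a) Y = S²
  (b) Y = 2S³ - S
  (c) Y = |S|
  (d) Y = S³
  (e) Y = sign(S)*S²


Checking option (b) Y = 2S³ - S:
  S = -0.741 -> Y = -0.074 ✓
  S = -1.127 -> Y = -1.736 ✓
  S = -0.017 -> Y = 0.017 ✓
All samples match this transformation.

(b) 2S³ - S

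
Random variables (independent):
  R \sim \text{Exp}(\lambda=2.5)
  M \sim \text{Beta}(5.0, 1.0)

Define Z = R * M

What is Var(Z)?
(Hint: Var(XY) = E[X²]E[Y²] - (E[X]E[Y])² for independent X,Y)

Var(XY) = E[X²]E[Y²] - (E[X]E[Y])²
E[R] = 0.4, Var(R) = 0.16
E[M] = 0.83333333, Var(M) = 0.01984127
E[R²] = 0.16 + 0.4² = 0.32
E[M²] = 0.01984127 + 0.83333333² = 0.71428571
Var(Z) = 0.32*0.71428571 - (0.4*0.83333333)²
= 0.22857143 - 0.11111111 = 0.11746032

0.11746032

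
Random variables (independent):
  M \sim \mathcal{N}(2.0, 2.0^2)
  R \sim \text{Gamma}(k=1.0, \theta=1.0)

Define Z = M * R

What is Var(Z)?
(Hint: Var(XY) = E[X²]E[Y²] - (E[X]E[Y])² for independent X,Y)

Var(XY) = E[X²]E[Y²] - (E[X]E[Y])²
E[M] = 2, Var(M) = 4
E[R] = 1, Var(R) = 1
E[M²] = 4 + 2² = 8
E[R²] = 1 + 1² = 2
Var(Z) = 8*2 - (2*1)²
= 16 - 4 = 12

12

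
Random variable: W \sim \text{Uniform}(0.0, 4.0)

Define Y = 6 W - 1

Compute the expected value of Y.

For Y = 6W - 1:
E[Y] = 6 * E[W] - 1
E[W] = (0 + 4)/2 = 2
E[Y] = 6 * 2 - 1 = 11

11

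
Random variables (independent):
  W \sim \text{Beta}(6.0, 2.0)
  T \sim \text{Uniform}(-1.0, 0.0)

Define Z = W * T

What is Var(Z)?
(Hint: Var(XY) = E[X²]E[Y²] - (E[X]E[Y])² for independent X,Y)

Var(XY) = E[X²]E[Y²] - (E[X]E[Y])²
E[W] = 0.75, Var(W) = 0.020833333
E[T] = -0.5, Var(T) = 0.083333333
E[W²] = 0.020833333 + 0.75² = 0.58333333
E[T²] = 0.083333333 + (-0.5)² = 0.33333333
Var(Z) = 0.58333333*0.33333333 - (0.75*(-0.5))²
= 0.19444444 - 0.140625 = 0.053819444

0.053819444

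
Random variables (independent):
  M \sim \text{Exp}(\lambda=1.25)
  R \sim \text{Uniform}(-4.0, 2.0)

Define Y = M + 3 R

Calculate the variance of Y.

For independent RVs: Var(aX + bY) = a²Var(X) + b²Var(Y)
Var(M) = 0.64
Var(R) = 3
Var(Y) = 1²*0.64 + 3²*3
= 1*0.64 + 9*3 = 27.64

27.64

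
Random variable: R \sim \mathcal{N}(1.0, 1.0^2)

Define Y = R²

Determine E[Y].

Using E[X²] = Var(X) + (E[X])²:
E[R] = 1
Var(R) = 1.0^2 = 1
E[R²] = 1 + 1² = 1 + 1 = 2

2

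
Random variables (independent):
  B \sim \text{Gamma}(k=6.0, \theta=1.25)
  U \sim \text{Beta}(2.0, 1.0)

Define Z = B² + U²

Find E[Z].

E[Z] = E[B²] + E[U²]
E[B²] = Var(B) + E[B]² = 9.375 + 56.25 = 65.625
E[U²] = Var(U) + E[U]² = 0.055555556 + 0.44444444 = 0.5
E[Z] = 65.625 + 0.5 = 66.125

66.125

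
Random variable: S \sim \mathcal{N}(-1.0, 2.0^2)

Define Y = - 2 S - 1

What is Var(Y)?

For Y = aS + b: Var(Y) = a² * Var(S)
Var(S) = 2.0^2 = 4
Var(Y) = (-2)² * 4 = 4 * 4 = 16

16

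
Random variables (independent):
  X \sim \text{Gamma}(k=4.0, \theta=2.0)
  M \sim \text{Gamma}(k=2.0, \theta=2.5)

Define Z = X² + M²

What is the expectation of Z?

E[Z] = E[X²] + E[M²]
E[X²] = Var(X) + E[X]² = 16 + 64 = 80
E[M²] = Var(M) + E[M]² = 12.5 + 25 = 37.5
E[Z] = 80 + 37.5 = 117.5

117.5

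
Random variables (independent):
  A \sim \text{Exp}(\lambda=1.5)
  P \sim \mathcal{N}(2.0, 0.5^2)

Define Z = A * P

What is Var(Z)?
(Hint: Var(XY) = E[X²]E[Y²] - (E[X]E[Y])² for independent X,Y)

Var(XY) = E[X²]E[Y²] - (E[X]E[Y])²
E[A] = 0.66666667, Var(A) = 0.44444444
E[P] = 2, Var(P) = 0.25
E[A²] = 0.44444444 + 0.66666667² = 0.88888889
E[P²] = 0.25 + 2² = 4.25
Var(Z) = 0.88888889*4.25 - (0.66666667*2)²
= 3.7777778 - 1.7777778 = 2

2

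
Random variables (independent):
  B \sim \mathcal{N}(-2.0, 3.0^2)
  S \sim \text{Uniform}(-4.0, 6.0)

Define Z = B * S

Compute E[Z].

For independent RVs: E[XY] = E[X]*E[Y]
E[B] = -2
E[S] = 1
E[Z] = -2 * 1 = -2

-2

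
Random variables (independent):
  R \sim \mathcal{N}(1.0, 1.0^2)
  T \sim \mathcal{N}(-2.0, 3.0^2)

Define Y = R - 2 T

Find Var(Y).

For independent RVs: Var(aX + bY) = a²Var(X) + b²Var(Y)
Var(R) = 1
Var(T) = 9
Var(Y) = 1²*1 + (-2)²*9
= 1*1 + 4*9 = 37

37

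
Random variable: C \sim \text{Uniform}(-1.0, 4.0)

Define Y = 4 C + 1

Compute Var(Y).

For Y = aC + b: Var(Y) = a² * Var(C)
Var(C) = (4 + 1)^2/12 = 2.0833333
Var(Y) = 4² * 2.0833333 = 16 * 2.0833333 = 33.333333

33.333333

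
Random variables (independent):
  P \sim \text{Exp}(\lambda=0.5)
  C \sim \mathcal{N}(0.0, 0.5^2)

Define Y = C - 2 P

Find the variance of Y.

For independent RVs: Var(aX + bY) = a²Var(X) + b²Var(Y)
Var(P) = 4
Var(C) = 0.25
Var(Y) = (-2)²*4 + 1²*0.25
= 4*4 + 1*0.25 = 16.25

16.25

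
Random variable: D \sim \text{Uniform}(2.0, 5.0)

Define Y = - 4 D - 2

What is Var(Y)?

For Y = aD + b: Var(Y) = a² * Var(D)
Var(D) = (5 - 2)^2/12 = 0.75
Var(Y) = (-4)² * 0.75 = 16 * 0.75 = 12

12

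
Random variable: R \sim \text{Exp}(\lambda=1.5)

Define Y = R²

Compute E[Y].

Using E[X²] = Var(X) + (E[X])²:
E[R] = 0.66666667
Var(R) = 1/1.5^2 = 0.44444444
E[R²] = 0.44444444 + 0.66666667² = 0.44444444 + 0.44444444 = 0.88888889

0.88888889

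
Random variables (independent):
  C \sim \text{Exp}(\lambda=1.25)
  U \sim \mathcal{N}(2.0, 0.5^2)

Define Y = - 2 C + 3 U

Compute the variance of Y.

For independent RVs: Var(aX + bY) = a²Var(X) + b²Var(Y)
Var(C) = 0.64
Var(U) = 0.25
Var(Y) = (-2)²*0.64 + 3²*0.25
= 4*0.64 + 9*0.25 = 4.81

4.81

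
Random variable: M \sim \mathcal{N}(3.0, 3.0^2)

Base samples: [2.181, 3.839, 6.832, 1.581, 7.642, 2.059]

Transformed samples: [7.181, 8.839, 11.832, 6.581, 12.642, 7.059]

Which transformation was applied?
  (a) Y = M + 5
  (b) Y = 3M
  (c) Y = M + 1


Checking option (a) Y = M + 5:
  M = 2.181 -> Y = 7.181 ✓
  M = 3.839 -> Y = 8.839 ✓
  M = 6.832 -> Y = 11.832 ✓
All samples match this transformation.

(a) M + 5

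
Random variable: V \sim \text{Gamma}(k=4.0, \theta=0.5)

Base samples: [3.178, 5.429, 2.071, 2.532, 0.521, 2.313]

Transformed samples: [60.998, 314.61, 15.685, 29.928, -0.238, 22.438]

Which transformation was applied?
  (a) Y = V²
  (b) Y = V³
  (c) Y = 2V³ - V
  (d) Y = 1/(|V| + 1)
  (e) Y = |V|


Checking option (c) Y = 2V³ - V:
  V = 3.178 -> Y = 60.998 ✓
  V = 5.429 -> Y = 314.61 ✓
  V = 2.071 -> Y = 15.685 ✓
All samples match this transformation.

(c) 2V³ - V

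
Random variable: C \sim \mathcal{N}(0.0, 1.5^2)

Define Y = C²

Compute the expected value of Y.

Using E[X²] = Var(X) + (E[X])²:
E[C] = 0
Var(C) = 1.5^2 = 2.25
E[C²] = 2.25 + 0² = 2.25 + 0 = 2.25

2.25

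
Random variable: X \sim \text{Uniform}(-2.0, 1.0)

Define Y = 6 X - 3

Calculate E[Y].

For Y = 6X - 3:
E[Y] = 6 * E[X] - 3
E[X] = (-2 + 1)/2 = -0.5
E[Y] = 6 * (-0.5) - 3 = -6

-6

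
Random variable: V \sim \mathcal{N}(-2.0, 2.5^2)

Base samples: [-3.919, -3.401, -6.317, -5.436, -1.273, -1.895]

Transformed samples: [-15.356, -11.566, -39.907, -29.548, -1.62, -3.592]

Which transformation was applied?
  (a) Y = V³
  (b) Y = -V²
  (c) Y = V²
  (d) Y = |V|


Checking option (b) Y = -V²:
  V = -3.919 -> Y = -15.356 ✓
  V = -3.401 -> Y = -11.566 ✓
  V = -6.317 -> Y = -39.907 ✓
All samples match this transformation.

(b) -V²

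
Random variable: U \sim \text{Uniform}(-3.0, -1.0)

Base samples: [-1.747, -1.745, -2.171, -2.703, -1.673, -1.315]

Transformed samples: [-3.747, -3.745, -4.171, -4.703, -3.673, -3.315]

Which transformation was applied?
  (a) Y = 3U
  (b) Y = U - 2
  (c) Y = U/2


Checking option (b) Y = U - 2:
  U = -1.747 -> Y = -3.747 ✓
  U = -1.745 -> Y = -3.745 ✓
  U = -2.171 -> Y = -4.171 ✓
All samples match this transformation.

(b) U - 2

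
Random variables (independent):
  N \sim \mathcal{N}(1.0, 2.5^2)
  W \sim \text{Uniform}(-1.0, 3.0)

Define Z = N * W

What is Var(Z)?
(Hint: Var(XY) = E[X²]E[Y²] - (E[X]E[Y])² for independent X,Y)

Var(XY) = E[X²]E[Y²] - (E[X]E[Y])²
E[N] = 1, Var(N) = 6.25
E[W] = 1, Var(W) = 1.3333333
E[N²] = 6.25 + 1² = 7.25
E[W²] = 1.3333333 + 1² = 2.3333333
Var(Z) = 7.25*2.3333333 - (1*1)²
= 16.916667 - 1 = 15.916667

15.916667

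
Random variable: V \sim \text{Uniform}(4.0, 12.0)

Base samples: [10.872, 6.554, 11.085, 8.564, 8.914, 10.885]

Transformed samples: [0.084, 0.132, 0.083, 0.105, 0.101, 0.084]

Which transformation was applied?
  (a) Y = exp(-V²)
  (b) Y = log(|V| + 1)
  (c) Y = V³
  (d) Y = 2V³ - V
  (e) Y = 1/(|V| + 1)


Checking option (e) Y = 1/(|V| + 1):
  V = 10.872 -> Y = 0.084 ✓
  V = 6.554 -> Y = 0.132 ✓
  V = 11.085 -> Y = 0.083 ✓
All samples match this transformation.

(e) 1/(|V| + 1)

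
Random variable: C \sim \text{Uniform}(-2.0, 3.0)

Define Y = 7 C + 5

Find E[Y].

For Y = 7C + 5:
E[Y] = 7 * E[C] + 5
E[C] = (-2 + 3)/2 = 0.5
E[Y] = 7 * 0.5 + 5 = 8.5

8.5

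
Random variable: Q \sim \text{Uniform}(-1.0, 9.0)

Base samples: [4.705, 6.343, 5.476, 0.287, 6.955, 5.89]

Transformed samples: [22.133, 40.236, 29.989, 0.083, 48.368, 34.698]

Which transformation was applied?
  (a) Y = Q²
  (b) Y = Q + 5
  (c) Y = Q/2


Checking option (a) Y = Q²:
  Q = 4.705 -> Y = 22.133 ✓
  Q = 6.343 -> Y = 40.236 ✓
  Q = 5.476 -> Y = 29.989 ✓
All samples match this transformation.

(a) Q²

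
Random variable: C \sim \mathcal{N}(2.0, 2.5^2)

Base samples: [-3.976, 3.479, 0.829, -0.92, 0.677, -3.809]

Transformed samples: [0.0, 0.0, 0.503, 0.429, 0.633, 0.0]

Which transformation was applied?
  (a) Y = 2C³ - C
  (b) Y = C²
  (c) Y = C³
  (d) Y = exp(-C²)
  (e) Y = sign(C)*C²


Checking option (d) Y = exp(-C²):
  C = -3.976 -> Y = 0.0 ✓
  C = 3.479 -> Y = 0.0 ✓
  C = 0.829 -> Y = 0.503 ✓
All samples match this transformation.

(d) exp(-C²)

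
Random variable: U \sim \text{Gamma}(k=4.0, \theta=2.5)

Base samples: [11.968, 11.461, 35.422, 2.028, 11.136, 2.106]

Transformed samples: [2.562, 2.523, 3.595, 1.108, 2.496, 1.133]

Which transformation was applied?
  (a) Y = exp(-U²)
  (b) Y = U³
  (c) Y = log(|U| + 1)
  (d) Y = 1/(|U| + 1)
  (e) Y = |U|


Checking option (c) Y = log(|U| + 1):
  U = 11.968 -> Y = 2.562 ✓
  U = 11.461 -> Y = 2.523 ✓
  U = 35.422 -> Y = 3.595 ✓
All samples match this transformation.

(c) log(|U| + 1)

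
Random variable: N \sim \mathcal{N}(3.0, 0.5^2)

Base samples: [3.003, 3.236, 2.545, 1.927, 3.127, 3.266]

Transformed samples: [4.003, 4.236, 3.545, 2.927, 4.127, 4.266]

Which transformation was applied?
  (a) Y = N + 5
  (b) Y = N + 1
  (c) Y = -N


Checking option (b) Y = N + 1:
  N = 3.003 -> Y = 4.003 ✓
  N = 3.236 -> Y = 4.236 ✓
  N = 2.545 -> Y = 3.545 ✓
All samples match this transformation.

(b) N + 1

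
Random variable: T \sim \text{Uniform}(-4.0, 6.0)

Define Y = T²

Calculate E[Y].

Using E[X²] = Var(X) + (E[X])²:
E[T] = 1
Var(T) = (6 + 4)^2/12 = 8.3333333
E[T²] = 8.3333333 + 1² = 8.3333333 + 1 = 9.3333333

9.3333333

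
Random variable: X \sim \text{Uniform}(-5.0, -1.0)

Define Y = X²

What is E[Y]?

Using E[X²] = Var(X) + (E[X])²:
E[X] = -3
Var(X) = (-1 + 5)^2/12 = 1.3333333
E[X²] = 1.3333333 + (-3)² = 1.3333333 + 9 = 10.333333

10.333333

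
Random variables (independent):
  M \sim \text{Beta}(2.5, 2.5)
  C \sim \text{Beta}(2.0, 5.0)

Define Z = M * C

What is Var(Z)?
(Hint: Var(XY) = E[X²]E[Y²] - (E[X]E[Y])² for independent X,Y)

Var(XY) = E[X²]E[Y²] - (E[X]E[Y])²
E[M] = 0.5, Var(M) = 0.041666667
E[C] = 0.28571429, Var(C) = 0.025510204
E[M²] = 0.041666667 + 0.5² = 0.29166667
E[C²] = 0.025510204 + 0.28571429² = 0.10714286
Var(Z) = 0.29166667*0.10714286 - (0.5*0.28571429)²
= 0.03125 - 0.020408163 = 0.010841837

0.010841837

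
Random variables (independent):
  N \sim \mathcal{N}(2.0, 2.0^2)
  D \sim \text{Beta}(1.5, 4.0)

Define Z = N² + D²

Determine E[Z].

E[Z] = E[N²] + E[D²]
E[N²] = Var(N) + E[N]² = 4 + 4 = 8
E[D²] = Var(D) + E[D]² = 0.03051494 + 0.074380165 = 0.1048951
E[Z] = 8 + 0.1048951 = 8.1048951

8.1048951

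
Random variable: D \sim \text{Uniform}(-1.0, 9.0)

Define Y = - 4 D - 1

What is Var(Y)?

For Y = aD + b: Var(Y) = a² * Var(D)
Var(D) = (9 + 1)^2/12 = 8.3333333
Var(Y) = (-4)² * 8.3333333 = 16 * 8.3333333 = 133.33333

133.33333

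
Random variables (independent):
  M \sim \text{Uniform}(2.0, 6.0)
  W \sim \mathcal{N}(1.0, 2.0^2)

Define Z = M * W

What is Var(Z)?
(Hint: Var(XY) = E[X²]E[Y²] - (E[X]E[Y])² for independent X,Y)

Var(XY) = E[X²]E[Y²] - (E[X]E[Y])²
E[M] = 4, Var(M) = 1.3333333
E[W] = 1, Var(W) = 4
E[M²] = 1.3333333 + 4² = 17.333333
E[W²] = 4 + 1² = 5
Var(Z) = 17.333333*5 - (4*1)²
= 86.666667 - 16 = 70.666667

70.666667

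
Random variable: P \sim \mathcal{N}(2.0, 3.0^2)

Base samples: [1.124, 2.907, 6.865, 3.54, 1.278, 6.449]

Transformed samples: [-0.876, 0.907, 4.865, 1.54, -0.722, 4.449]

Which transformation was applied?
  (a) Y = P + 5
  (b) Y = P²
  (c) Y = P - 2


Checking option (c) Y = P - 2:
  P = 1.124 -> Y = -0.876 ✓
  P = 2.907 -> Y = 0.907 ✓
  P = 6.865 -> Y = 4.865 ✓
All samples match this transformation.

(c) P - 2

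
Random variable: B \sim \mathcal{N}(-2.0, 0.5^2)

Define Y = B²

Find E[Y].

Using E[X²] = Var(X) + (E[X])²:
E[B] = -2
Var(B) = 0.5^2 = 0.25
E[B²] = 0.25 + (-2)² = 0.25 + 4 = 4.25

4.25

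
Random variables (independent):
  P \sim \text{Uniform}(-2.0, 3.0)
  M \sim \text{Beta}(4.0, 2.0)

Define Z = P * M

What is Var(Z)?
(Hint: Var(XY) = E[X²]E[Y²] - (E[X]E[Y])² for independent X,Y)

Var(XY) = E[X²]E[Y²] - (E[X]E[Y])²
E[P] = 0.5, Var(P) = 2.0833333
E[M] = 0.66666667, Var(M) = 0.031746032
E[P²] = 2.0833333 + 0.5² = 2.3333333
E[M²] = 0.031746032 + 0.66666667² = 0.47619048
Var(Z) = 2.3333333*0.47619048 - (0.5*0.66666667)²
= 1.1111111 - 0.11111111 = 1

1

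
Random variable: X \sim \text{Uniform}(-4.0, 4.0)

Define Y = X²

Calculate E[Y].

Using E[X²] = Var(X) + (E[X])²:
E[X] = 0
Var(X) = (4 + 4)^2/12 = 5.3333333
E[X²] = 5.3333333 + 0² = 5.3333333 + 0 = 5.3333333

5.3333333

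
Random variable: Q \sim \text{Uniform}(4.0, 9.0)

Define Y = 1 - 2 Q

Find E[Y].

For Y = -2Q + 1:
E[Y] = -2 * E[Q] + 1
E[Q] = (4 + 9)/2 = 6.5
E[Y] = -2 * 6.5 + 1 = -12

-12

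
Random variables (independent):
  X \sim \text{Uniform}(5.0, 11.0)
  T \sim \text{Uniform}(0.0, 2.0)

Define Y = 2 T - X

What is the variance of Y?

For independent RVs: Var(aX + bY) = a²Var(X) + b²Var(Y)
Var(X) = 3
Var(T) = 0.33333333
Var(Y) = (-1)²*3 + 2²*0.33333333
= 1*3 + 4*0.33333333 = 4.3333333

4.3333333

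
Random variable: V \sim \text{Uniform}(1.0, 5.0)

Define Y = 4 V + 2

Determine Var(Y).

For Y = aV + b: Var(Y) = a² * Var(V)
Var(V) = (5 - 1)^2/12 = 1.3333333
Var(Y) = 4² * 1.3333333 = 16 * 1.3333333 = 21.333333

21.333333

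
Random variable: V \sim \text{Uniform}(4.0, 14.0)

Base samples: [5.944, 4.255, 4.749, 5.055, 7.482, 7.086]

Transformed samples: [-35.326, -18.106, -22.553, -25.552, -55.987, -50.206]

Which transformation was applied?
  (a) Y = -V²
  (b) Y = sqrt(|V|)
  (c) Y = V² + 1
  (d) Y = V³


Checking option (a) Y = -V²:
  V = 5.944 -> Y = -35.326 ✓
  V = 4.255 -> Y = -18.106 ✓
  V = 4.749 -> Y = -22.553 ✓
All samples match this transformation.

(a) -V²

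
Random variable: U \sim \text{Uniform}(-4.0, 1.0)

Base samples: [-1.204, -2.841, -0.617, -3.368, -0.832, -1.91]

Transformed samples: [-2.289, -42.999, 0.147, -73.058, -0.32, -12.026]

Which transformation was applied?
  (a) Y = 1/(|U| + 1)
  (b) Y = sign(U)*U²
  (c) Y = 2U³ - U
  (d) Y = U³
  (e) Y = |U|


Checking option (c) Y = 2U³ - U:
  U = -1.204 -> Y = -2.289 ✓
  U = -2.841 -> Y = -42.999 ✓
  U = -0.617 -> Y = 0.147 ✓
All samples match this transformation.

(c) 2U³ - U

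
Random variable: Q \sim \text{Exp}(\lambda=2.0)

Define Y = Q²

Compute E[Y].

Using E[X²] = Var(X) + (E[X])²:
E[Q] = 0.5
Var(Q) = 1/2.0^2 = 0.25
E[Q²] = 0.25 + 0.5² = 0.25 + 0.25 = 0.5

0.5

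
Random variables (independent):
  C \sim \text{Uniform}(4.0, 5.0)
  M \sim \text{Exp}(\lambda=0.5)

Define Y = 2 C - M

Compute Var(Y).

For independent RVs: Var(aX + bY) = a²Var(X) + b²Var(Y)
Var(C) = 0.083333333
Var(M) = 4
Var(Y) = 2²*0.083333333 + (-1)²*4
= 4*0.083333333 + 1*4 = 4.3333333

4.3333333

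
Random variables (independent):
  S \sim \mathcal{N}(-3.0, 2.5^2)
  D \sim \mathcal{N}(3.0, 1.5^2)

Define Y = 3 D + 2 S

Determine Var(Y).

For independent RVs: Var(aX + bY) = a²Var(X) + b²Var(Y)
Var(S) = 6.25
Var(D) = 2.25
Var(Y) = 2²*6.25 + 3²*2.25
= 4*6.25 + 9*2.25 = 45.25

45.25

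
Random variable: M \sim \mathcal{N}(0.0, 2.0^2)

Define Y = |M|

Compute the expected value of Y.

For X ~ N(0, 2.0²), E[|X|] = sigma * sqrt(2/pi)
= 2.0 * sqrt(2/pi) = 1.5957691

1.5957691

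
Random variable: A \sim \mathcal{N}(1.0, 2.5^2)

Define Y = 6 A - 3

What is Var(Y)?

For Y = aA + b: Var(Y) = a² * Var(A)
Var(A) = 2.5^2 = 6.25
Var(Y) = 6² * 6.25 = 36 * 6.25 = 225

225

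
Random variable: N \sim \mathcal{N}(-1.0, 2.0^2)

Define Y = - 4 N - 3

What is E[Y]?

For Y = -4N - 3:
E[Y] = -4 * E[N] - 3
E[N] = -1.0 = -1
E[Y] = -4 * (-1) - 3 = 1

1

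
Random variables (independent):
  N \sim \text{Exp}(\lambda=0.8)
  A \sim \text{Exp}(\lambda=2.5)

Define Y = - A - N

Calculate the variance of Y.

For independent RVs: Var(aX + bY) = a²Var(X) + b²Var(Y)
Var(N) = 1.5625
Var(A) = 0.16
Var(Y) = (-1)²*1.5625 + (-1)²*0.16
= 1*1.5625 + 1*0.16 = 1.7225

1.7225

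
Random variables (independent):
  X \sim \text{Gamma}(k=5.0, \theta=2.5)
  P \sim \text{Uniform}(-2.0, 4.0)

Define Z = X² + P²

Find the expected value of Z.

E[Z] = E[X²] + E[P²]
E[X²] = Var(X) + E[X]² = 31.25 + 156.25 = 187.5
E[P²] = Var(P) + E[P]² = 3 + 1 = 4
E[Z] = 187.5 + 4 = 191.5

191.5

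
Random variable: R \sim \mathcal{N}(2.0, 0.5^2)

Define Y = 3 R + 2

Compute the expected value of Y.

For Y = 3R + 2:
E[Y] = 3 * E[R] + 2
E[R] = 2.0 = 2
E[Y] = 3 * 2 + 2 = 8

8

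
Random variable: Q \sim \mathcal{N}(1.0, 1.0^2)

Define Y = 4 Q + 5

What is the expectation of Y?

For Y = 4Q + 5:
E[Y] = 4 * E[Q] + 5
E[Q] = 1.0 = 1
E[Y] = 4 * 1 + 5 = 9

9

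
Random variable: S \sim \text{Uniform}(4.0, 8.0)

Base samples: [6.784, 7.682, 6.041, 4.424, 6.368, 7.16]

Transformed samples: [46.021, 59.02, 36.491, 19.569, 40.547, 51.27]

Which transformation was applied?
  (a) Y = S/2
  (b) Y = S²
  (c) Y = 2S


Checking option (b) Y = S²:
  S = 6.784 -> Y = 46.021 ✓
  S = 7.682 -> Y = 59.02 ✓
  S = 6.041 -> Y = 36.491 ✓
All samples match this transformation.

(b) S²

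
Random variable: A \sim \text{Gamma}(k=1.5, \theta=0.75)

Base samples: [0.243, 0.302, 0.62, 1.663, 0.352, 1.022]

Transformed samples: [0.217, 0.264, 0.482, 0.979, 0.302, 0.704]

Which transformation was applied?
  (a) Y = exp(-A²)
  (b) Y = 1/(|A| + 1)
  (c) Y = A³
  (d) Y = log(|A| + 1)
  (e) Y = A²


Checking option (d) Y = log(|A| + 1):
  A = 0.243 -> Y = 0.217 ✓
  A = 0.302 -> Y = 0.264 ✓
  A = 0.62 -> Y = 0.482 ✓
All samples match this transformation.

(d) log(|A| + 1)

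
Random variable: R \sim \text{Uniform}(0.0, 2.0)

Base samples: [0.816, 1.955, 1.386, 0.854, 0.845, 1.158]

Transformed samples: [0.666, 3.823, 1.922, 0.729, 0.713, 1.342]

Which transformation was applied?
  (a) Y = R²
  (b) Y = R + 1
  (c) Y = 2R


Checking option (a) Y = R²:
  R = 0.816 -> Y = 0.666 ✓
  R = 1.955 -> Y = 3.823 ✓
  R = 1.386 -> Y = 1.922 ✓
All samples match this transformation.

(a) R²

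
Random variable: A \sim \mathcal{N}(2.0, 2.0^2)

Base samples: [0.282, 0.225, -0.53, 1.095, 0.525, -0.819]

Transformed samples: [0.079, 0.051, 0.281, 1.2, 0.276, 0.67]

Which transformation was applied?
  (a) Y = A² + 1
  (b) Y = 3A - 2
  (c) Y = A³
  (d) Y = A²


Checking option (d) Y = A²:
  A = 0.282 -> Y = 0.079 ✓
  A = 0.225 -> Y = 0.051 ✓
  A = -0.53 -> Y = 0.281 ✓
All samples match this transformation.

(d) A²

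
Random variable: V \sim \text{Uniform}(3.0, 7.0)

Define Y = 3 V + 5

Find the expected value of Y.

For Y = 3V + 5:
E[Y] = 3 * E[V] + 5
E[V] = (3 + 7)/2 = 5
E[Y] = 3 * 5 + 5 = 20

20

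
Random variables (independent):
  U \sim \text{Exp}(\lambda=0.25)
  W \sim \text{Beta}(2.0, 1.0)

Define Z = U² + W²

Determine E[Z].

E[Z] = E[U²] + E[W²]
E[U²] = Var(U) + E[U]² = 16 + 16 = 32
E[W²] = Var(W) + E[W]² = 0.055555556 + 0.44444444 = 0.5
E[Z] = 32 + 0.5 = 32.5

32.5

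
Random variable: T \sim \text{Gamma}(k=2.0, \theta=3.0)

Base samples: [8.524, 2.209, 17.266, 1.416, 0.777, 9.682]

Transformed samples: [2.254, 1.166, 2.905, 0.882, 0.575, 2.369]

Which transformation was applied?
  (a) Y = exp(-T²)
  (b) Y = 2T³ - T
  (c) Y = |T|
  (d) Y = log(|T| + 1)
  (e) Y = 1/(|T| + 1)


Checking option (d) Y = log(|T| + 1):
  T = 8.524 -> Y = 2.254 ✓
  T = 2.209 -> Y = 1.166 ✓
  T = 17.266 -> Y = 2.905 ✓
All samples match this transformation.

(d) log(|T| + 1)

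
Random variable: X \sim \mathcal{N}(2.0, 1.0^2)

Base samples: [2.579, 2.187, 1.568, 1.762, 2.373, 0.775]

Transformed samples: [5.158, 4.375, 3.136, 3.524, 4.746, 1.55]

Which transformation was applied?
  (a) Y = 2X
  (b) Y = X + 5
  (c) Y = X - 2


Checking option (a) Y = 2X:
  X = 2.579 -> Y = 5.158 ✓
  X = 2.187 -> Y = 4.375 ✓
  X = 1.568 -> Y = 3.136 ✓
All samples match this transformation.

(a) 2X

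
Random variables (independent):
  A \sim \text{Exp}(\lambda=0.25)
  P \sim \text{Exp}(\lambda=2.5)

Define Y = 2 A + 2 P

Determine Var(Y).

For independent RVs: Var(aX + bY) = a²Var(X) + b²Var(Y)
Var(A) = 16
Var(P) = 0.16
Var(Y) = 2²*16 + 2²*0.16
= 4*16 + 4*0.16 = 64.64

64.64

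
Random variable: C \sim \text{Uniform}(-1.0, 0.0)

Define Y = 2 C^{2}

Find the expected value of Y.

E[Y] = 2*E[C²]
E[C] = -0.5
E[C²] = Var(C) + (E[C])² = 0.083333333 + 0.25 = 0.33333333
E[Y] = 2*0.33333333 = 0.66666667

0.66666667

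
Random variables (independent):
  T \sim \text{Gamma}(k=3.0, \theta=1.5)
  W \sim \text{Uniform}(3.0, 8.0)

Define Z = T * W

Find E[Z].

For independent RVs: E[XY] = E[X]*E[Y]
E[T] = 4.5
E[W] = 5.5
E[Z] = 4.5 * 5.5 = 24.75

24.75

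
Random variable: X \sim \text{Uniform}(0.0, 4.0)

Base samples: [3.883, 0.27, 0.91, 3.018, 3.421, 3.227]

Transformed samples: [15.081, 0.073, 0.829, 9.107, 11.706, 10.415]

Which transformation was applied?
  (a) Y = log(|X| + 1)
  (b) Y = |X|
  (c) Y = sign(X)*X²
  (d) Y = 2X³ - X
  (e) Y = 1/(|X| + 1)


Checking option (c) Y = sign(X)*X²:
  X = 3.883 -> Y = 15.081 ✓
  X = 0.27 -> Y = 0.073 ✓
  X = 0.91 -> Y = 0.829 ✓
All samples match this transformation.

(c) sign(X)*X²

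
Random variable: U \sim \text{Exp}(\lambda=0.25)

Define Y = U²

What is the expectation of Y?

E[U²] = Var(U) + (E[U])² = 16 + 16 = 32

32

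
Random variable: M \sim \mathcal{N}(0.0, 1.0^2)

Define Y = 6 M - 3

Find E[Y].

For Y = 6M - 3:
E[Y] = 6 * E[M] - 3
E[M] = 0.0 = 0
E[Y] = 6 * 0 - 3 = -3

-3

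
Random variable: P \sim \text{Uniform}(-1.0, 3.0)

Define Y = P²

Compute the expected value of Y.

E[P²] = Var(P) + (E[P])² = 1.3333333 + 1 = 2.3333333

2.3333333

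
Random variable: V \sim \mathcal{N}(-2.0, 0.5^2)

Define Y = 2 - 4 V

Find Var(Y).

For Y = aV + b: Var(Y) = a² * Var(V)
Var(V) = 0.5^2 = 0.25
Var(Y) = (-4)² * 0.25 = 16 * 0.25 = 4

4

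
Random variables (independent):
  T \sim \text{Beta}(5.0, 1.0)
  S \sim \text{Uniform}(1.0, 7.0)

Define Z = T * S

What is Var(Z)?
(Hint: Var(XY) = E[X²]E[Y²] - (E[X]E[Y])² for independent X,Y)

Var(XY) = E[X²]E[Y²] - (E[X]E[Y])²
E[T] = 0.83333333, Var(T) = 0.01984127
E[S] = 4, Var(S) = 3
E[T²] = 0.01984127 + 0.83333333² = 0.71428571
E[S²] = 3 + 4² = 19
Var(Z) = 0.71428571*19 - (0.83333333*4)²
= 13.571429 - 11.111111 = 2.4603175

2.4603175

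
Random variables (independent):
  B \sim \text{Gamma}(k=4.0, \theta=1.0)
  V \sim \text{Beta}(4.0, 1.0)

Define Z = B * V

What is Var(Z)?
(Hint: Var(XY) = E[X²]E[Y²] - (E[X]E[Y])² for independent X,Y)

Var(XY) = E[X²]E[Y²] - (E[X]E[Y])²
E[B] = 4, Var(B) = 4
E[V] = 0.8, Var(V) = 0.026666667
E[B²] = 4 + 4² = 20
E[V²] = 0.026666667 + 0.8² = 0.66666667
Var(Z) = 20*0.66666667 - (4*0.8)²
= 13.333333 - 10.24 = 3.0933333

3.0933333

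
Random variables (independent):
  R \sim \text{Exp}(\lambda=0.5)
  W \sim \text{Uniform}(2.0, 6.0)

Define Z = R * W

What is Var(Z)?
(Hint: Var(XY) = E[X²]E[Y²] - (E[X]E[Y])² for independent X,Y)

Var(XY) = E[X²]E[Y²] - (E[X]E[Y])²
E[R] = 2, Var(R) = 4
E[W] = 4, Var(W) = 1.3333333
E[R²] = 4 + 2² = 8
E[W²] = 1.3333333 + 4² = 17.333333
Var(Z) = 8*17.333333 - (2*4)²
= 138.66667 - 64 = 74.666667

74.666667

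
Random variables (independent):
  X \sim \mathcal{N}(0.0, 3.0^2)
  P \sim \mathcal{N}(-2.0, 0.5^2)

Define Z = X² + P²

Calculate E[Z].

E[Z] = E[X²] + E[P²]
E[X²] = Var(X) + E[X]² = 9 + 0 = 9
E[P²] = Var(P) + E[P]² = 0.25 + 4 = 4.25
E[Z] = 9 + 4.25 = 13.25

13.25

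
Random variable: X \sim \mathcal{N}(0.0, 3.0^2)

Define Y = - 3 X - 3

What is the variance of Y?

For Y = aX + b: Var(Y) = a² * Var(X)
Var(X) = 3.0^2 = 9
Var(Y) = (-3)² * 9 = 9 * 9 = 81

81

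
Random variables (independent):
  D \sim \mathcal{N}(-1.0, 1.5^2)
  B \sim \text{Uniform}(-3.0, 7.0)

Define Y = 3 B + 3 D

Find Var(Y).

For independent RVs: Var(aX + bY) = a²Var(X) + b²Var(Y)
Var(D) = 2.25
Var(B) = 8.3333333
Var(Y) = 3²*2.25 + 3²*8.3333333
= 9*2.25 + 9*8.3333333 = 95.25

95.25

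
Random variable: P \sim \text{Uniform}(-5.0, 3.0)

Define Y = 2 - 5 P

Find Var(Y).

For Y = aP + b: Var(Y) = a² * Var(P)
Var(P) = (3 + 5)^2/12 = 5.3333333
Var(Y) = (-5)² * 5.3333333 = 25 * 5.3333333 = 133.33333

133.33333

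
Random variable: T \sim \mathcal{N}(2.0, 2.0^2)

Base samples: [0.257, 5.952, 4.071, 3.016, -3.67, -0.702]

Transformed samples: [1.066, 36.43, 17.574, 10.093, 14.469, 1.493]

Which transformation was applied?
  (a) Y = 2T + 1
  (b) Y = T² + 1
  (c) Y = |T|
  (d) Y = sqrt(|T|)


Checking option (b) Y = T² + 1:
  T = 0.257 -> Y = 1.066 ✓
  T = 5.952 -> Y = 36.43 ✓
  T = 4.071 -> Y = 17.574 ✓
All samples match this transformation.

(b) T² + 1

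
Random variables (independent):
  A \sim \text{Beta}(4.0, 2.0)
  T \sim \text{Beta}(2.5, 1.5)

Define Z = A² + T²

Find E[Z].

E[Z] = E[A²] + E[T²]
E[A²] = Var(A) + E[A]² = 0.031746032 + 0.44444444 = 0.47619048
E[T²] = Var(T) + E[T]² = 0.046875 + 0.390625 = 0.4375
E[Z] = 0.47619048 + 0.4375 = 0.91369048

0.91369048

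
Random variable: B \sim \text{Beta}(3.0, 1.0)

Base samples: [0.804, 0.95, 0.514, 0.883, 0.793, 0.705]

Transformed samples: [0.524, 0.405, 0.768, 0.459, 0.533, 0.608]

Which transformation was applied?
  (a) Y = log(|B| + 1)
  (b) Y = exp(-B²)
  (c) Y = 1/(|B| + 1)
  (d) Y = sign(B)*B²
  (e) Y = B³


Checking option (b) Y = exp(-B²):
  B = 0.804 -> Y = 0.524 ✓
  B = 0.95 -> Y = 0.405 ✓
  B = 0.514 -> Y = 0.768 ✓
All samples match this transformation.

(b) exp(-B²)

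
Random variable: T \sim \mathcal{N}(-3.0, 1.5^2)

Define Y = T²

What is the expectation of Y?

E[T²] = Var(T) + (E[T])² = 2.25 + 9 = 11.25

11.25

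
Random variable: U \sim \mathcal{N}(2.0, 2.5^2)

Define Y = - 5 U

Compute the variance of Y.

For Y = aU + b: Var(Y) = a² * Var(U)
Var(U) = 2.5^2 = 6.25
Var(Y) = (-5)² * 6.25 = 25 * 6.25 = 156.25

156.25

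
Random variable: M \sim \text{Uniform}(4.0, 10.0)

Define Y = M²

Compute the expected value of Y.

E[M²] = Var(M) + (E[M])² = 3 + 49 = 52

52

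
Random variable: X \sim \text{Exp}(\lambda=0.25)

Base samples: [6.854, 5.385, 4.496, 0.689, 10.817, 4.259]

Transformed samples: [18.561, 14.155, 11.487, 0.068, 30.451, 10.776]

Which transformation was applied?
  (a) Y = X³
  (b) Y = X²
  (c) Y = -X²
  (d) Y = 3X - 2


Checking option (d) Y = 3X - 2:
  X = 6.854 -> Y = 18.561 ✓
  X = 5.385 -> Y = 14.155 ✓
  X = 4.496 -> Y = 11.487 ✓
All samples match this transformation.

(d) 3X - 2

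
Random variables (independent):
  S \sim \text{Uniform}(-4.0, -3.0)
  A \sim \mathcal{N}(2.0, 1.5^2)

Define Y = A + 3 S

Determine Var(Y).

For independent RVs: Var(aX + bY) = a²Var(X) + b²Var(Y)
Var(S) = 0.083333333
Var(A) = 2.25
Var(Y) = 3²*0.083333333 + 1²*2.25
= 9*0.083333333 + 1*2.25 = 3

3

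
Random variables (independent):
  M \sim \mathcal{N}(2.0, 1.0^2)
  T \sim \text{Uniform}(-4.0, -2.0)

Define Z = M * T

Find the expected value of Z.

For independent RVs: E[XY] = E[X]*E[Y]
E[M] = 2
E[T] = -3
E[Z] = 2 * (-3) = -6

-6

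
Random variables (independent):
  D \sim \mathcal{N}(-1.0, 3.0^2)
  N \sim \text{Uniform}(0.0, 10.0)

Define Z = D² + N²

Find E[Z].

E[Z] = E[D²] + E[N²]
E[D²] = Var(D) + E[D]² = 9 + 1 = 10
E[N²] = Var(N) + E[N]² = 8.3333333 + 25 = 33.333333
E[Z] = 10 + 33.333333 = 43.333333

43.333333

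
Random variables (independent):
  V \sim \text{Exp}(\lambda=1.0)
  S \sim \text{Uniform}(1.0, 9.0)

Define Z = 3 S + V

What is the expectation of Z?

E[Z] = 1*E[V] + 3*E[S]
E[V] = 1
E[S] = 5
E[Z] = 1*1 + 3*5 = 16

16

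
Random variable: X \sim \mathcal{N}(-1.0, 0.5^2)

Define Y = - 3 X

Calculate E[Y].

For Y = -3X:
E[Y] = -3 * E[X]
E[X] = -1.0 = -1
E[Y] = -3 * (-1) = 3

3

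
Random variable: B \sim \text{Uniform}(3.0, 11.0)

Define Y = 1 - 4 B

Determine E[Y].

For Y = -4B + 1:
E[Y] = -4 * E[B] + 1
E[B] = (3 + 11)/2 = 7
E[Y] = -4 * 7 + 1 = -27

-27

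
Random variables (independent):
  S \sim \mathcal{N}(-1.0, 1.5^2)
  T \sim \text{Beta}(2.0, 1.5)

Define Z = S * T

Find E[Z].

For independent RVs: E[XY] = E[X]*E[Y]
E[S] = -1
E[T] = 0.57142857
E[Z] = -1 * 0.57142857 = -0.57142857

-0.57142857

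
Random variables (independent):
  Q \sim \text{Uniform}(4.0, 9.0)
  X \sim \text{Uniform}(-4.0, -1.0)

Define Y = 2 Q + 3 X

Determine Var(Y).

For independent RVs: Var(aX + bY) = a²Var(X) + b²Var(Y)
Var(Q) = 2.0833333
Var(X) = 0.75
Var(Y) = 2²*2.0833333 + 3²*0.75
= 4*2.0833333 + 9*0.75 = 15.083333

15.083333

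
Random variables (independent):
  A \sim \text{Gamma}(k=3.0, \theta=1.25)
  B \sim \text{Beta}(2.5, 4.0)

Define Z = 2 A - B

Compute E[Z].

E[Z] = 2*E[A] - 1*E[B]
E[A] = 3.75
E[B] = 0.38461538
E[Z] = 2*3.75 - 1*0.38461538 = 7.1153846

7.1153846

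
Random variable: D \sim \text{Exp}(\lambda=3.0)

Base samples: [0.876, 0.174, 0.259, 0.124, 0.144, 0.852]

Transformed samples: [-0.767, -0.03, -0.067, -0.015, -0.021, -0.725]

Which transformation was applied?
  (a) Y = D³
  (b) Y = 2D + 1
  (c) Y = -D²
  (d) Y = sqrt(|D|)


Checking option (c) Y = -D²:
  D = 0.876 -> Y = -0.767 ✓
  D = 0.174 -> Y = -0.03 ✓
  D = 0.259 -> Y = -0.067 ✓
All samples match this transformation.

(c) -D²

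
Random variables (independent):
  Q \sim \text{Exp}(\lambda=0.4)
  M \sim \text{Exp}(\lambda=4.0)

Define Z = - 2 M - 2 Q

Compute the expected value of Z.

E[Z] = -2*E[Q] - 2*E[M]
E[Q] = 2.5
E[M] = 0.25
E[Z] = -2*2.5 - 2*0.25 = -5.5

-5.5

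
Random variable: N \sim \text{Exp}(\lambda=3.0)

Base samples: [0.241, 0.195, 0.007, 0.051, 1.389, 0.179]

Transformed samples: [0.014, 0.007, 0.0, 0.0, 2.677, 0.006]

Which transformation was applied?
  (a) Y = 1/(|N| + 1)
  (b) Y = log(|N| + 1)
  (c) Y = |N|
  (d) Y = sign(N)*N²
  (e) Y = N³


Checking option (e) Y = N³:
  N = 0.241 -> Y = 0.014 ✓
  N = 0.195 -> Y = 0.007 ✓
  N = 0.007 -> Y = 0.0 ✓
All samples match this transformation.

(e) N³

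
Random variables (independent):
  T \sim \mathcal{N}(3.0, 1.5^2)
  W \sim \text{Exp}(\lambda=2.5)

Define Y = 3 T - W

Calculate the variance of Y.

For independent RVs: Var(aX + bY) = a²Var(X) + b²Var(Y)
Var(T) = 2.25
Var(W) = 0.16
Var(Y) = 3²*2.25 + (-1)²*0.16
= 9*2.25 + 1*0.16 = 20.41

20.41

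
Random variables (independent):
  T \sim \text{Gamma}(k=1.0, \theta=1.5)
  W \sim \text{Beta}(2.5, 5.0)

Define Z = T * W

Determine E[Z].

For independent RVs: E[XY] = E[X]*E[Y]
E[T] = 1.5
E[W] = 0.33333333
E[Z] = 1.5 * 0.33333333 = 0.5

0.5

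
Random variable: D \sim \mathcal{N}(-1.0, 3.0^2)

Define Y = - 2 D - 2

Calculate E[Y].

For Y = -2D - 2:
E[Y] = -2 * E[D] - 2
E[D] = -1.0 = -1
E[Y] = -2 * (-1) - 2 = 0

0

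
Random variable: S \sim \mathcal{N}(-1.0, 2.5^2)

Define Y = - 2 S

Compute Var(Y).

For Y = aS + b: Var(Y) = a² * Var(S)
Var(S) = 2.5^2 = 6.25
Var(Y) = (-2)² * 6.25 = 4 * 6.25 = 25

25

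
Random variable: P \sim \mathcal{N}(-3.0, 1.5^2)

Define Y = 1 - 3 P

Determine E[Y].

For Y = -3P + 1:
E[Y] = -3 * E[P] + 1
E[P] = -3.0 = -3
E[Y] = -3 * (-3) + 1 = 10

10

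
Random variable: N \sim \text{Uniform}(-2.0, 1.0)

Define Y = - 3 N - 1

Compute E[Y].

For Y = -3N - 1:
E[Y] = -3 * E[N] - 1
E[N] = (-2 + 1)/2 = -0.5
E[Y] = -3 * (-0.5) - 1 = 0.5

0.5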